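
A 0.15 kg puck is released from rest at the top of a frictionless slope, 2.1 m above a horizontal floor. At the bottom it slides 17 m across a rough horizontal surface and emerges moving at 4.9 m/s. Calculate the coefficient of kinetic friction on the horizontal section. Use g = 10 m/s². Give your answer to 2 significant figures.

Energy bookkeeping (friction removes W_f = μ_k N d):
mgh = ½mv² + μ_k m g d
mgh = 3.1500 J; ½mv² = 1.8008 J
W_f = 3.1500 − 1.8008 = 1.349 J
μ_k = W_f/(mg·d) = 1.349/(1.500 × 17) = 0.05291

μ_k = 0.053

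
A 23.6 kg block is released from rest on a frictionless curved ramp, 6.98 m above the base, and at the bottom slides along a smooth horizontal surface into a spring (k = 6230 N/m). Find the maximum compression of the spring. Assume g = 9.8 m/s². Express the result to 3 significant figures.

x = 0.720 m

Energy conservation (no friction) from release to max compression: mgh = ½kx²
x = √(2mgh/k) = √(2 × 23.6 × 9.8 × 6.98 / 6230) = 0.7199 m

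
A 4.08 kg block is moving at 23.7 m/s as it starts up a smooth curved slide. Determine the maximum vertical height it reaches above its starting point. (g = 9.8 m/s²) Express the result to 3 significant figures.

h = 28.7 m

By energy conservation, ½mv² = mgh
h = v²/(2g) = 23.7²/(2 × 9.8) = 28.66 m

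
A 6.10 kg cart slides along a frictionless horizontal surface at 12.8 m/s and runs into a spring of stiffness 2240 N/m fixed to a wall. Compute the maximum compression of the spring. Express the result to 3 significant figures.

Conservation of energy between contact and max compression: ½mv² = ½kx²
x = v√(m/k) = 12.8 × √(6.10/2240) = 0.6680 m

x = 0.668 m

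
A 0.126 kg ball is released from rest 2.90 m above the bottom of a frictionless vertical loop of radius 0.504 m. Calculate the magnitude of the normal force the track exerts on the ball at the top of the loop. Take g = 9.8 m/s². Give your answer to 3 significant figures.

N = 8.04 N

Energy from release to top (height 2r): mgh = ½mv_top² + mg(2r)
v_top² = 2g(h − 2r) = 2(9.8)(2.90 − 1.008) = 37.083 m²/s²
At the top, both N and weight point toward the centre: N + mg = mv_top²/r
N = m(v_top²/r − g) = 0.126(37.083/0.504 − 9.8) = 8.036 N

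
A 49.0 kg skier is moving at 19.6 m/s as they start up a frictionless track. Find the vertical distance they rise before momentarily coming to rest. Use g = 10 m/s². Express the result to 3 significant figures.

h = 19.2 m

Setting KE at the bottom equal to PE gained: ½mv² = mgh
h = v²/(2g) = 19.6²/(2 × 10) = 19.21 m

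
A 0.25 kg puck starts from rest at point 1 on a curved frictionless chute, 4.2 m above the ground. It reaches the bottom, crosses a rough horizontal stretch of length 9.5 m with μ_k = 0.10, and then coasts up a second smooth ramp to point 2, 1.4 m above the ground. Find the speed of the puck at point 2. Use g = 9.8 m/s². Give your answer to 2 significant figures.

Energy at 1: mgh₁ = (0.25)(9.8)(4.2) = 10.290 J
Friction loss: W_f = μ_k mg d = 2.328 J
At 2: ½mv² + mgh₂ = mgh₁ − W_f
½mv² = 10.290 − 2.328 − 3.4300 = 4.5325 J
v = √(2 × 4.5325/0.25) = 6.022 m/s

v = 6.0 m/s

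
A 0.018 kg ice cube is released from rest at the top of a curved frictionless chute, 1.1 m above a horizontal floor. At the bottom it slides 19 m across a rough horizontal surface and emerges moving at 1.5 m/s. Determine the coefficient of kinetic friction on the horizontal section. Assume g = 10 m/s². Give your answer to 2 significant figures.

Energy at the top = energy at the end + work done against friction:
mgh = ½mv² + μ_k m g d
mgh = 0.19800 J; ½mv² = 0.020250 J
W_f = 0.19800 − 0.020250 = 0.1778 J
μ_k = W_f/(mg·d) = 0.1778/(0.1800 × 19) = 0.05197

μ_k = 0.052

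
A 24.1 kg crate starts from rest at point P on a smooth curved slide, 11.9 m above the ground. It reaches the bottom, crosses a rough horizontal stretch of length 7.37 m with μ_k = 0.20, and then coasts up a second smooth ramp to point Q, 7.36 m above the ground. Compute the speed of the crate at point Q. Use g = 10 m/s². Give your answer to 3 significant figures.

v = 7.83 m/s

Energy at P: mgh₁ = (24.1)(10)(11.9) = 2867.9 J
Friction loss: W_f = μ_k mg d = 355.2 J
At Q: ½mv² + mgh₂ = mgh₁ − W_f
½mv² = 2867.9 − 355.2 − 1773.8 = 738.91 J
v = √(2 × 738.91/24.1) = 7.831 m/s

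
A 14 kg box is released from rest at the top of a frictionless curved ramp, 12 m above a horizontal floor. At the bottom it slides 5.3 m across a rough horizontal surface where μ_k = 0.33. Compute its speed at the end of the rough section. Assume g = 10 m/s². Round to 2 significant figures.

v = 14 m/s

Applying the work–energy principle:
mgh = ½mv² + μ_k m g d
W_f = μ_k mg d = (0.33)(14)(10)(5.3) = 244.9 J
½mv² = mgh − W_f = 1680.0 − 244.9 = 1435.1 J
v = √(2 × 1435.1/14) = 14.32 m/s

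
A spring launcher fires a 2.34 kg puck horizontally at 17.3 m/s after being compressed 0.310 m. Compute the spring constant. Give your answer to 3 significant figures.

k = 7290 N/m

Energy stored in the spring equals the launch KE: ½kx² = ½mv²
k = mv²/x² = (2.34)(17.3)²/(0.310)² = 7288 N/m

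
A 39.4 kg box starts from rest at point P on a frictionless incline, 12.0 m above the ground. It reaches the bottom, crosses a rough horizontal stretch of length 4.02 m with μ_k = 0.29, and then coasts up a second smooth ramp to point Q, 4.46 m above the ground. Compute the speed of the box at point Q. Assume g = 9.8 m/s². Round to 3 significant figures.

Energy at P: mgh₁ = (39.4)(9.8)(12.0) = 4633.4 J
Friction loss: W_f = μ_k mg d = 450.1 J
At Q: ½mv² + mgh₂ = mgh₁ − W_f
½mv² = 4633.4 − 450.1 − 1722.1 = 2461.2 J
v = √(2 × 2461.2/39.4) = 11.18 m/s

v = 11.2 m/s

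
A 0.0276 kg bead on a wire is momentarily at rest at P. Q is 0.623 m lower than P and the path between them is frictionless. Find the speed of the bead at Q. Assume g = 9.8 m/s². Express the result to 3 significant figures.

v = 3.49 m/s

By conservation of mechanical energy, mgh = ½mv²
The mass cancels from both sides.
v = √(2gh) = √(2 × 9.8 × 0.623) = √12.211 = 3.494 m/s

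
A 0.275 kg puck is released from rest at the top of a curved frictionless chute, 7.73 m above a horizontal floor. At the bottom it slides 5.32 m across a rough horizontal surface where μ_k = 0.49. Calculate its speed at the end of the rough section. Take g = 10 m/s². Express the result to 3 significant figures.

Energy bookkeeping (friction removes W_f = μ_k N d):
mgh = ½mv² + μ_k m g d
W_f = μ_k mg d = (0.49)(0.275)(10)(5.32) = 7.169 J
½mv² = mgh − W_f = 21.258 − 7.169 = 14.089 J
v = √(2 × 14.089/0.275) = 10.12 m/s

v = 10.1 m/s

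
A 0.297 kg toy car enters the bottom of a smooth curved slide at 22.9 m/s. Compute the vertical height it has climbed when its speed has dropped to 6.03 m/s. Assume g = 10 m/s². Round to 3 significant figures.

Energy balance between the two points: ½mv₁² = ½mv₂² + mgh
h = (v₁² − v₂²)/(2g) = (22.9² − 6.03²)/(2 × 10) = 24.40 m

h = 24.4 m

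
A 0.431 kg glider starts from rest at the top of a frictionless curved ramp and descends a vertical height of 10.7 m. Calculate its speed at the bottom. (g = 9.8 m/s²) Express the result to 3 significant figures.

Energy conservation between the two points: mgh = ½mv²
v = √(2gh) = √(2 × 9.8 × 10.7) = √209.72 = 14.48 m/s

v = 14.5 m/s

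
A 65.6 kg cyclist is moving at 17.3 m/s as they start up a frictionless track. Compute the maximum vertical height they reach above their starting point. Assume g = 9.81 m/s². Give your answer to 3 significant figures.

h = 15.3 m

Setting KE at the bottom equal to PE gained: ½mv² = mgh
h = v²/(2g) = 17.3²/(2 × 9.81) = 15.25 m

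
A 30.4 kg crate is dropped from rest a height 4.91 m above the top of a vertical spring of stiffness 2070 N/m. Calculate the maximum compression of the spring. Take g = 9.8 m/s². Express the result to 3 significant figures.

x = 1.34 m

Take the reference level at the top of the uncompressed spring. At max compression the crate has fallen H + x and is momentarily at rest:
mg(H + x) = ½kx²
½(2070)x² − (30.4)(9.8)x − (30.4)(9.8)(4.91) = 0
1035x² − 297.9x − 1463 = 0
x = [297.9 + √(88756 + 6.0559e+06)]/(2 × 1035) = 1.341 m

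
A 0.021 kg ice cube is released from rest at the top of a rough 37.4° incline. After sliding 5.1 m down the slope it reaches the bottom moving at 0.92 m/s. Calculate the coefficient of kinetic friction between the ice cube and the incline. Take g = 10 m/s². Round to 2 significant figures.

mgh = ½mv² + μ_k (mg cosθ) L, with h = L sinθ
mgL sinθ = 0.65050 J; ½mv² = 0.0088872 J
W_f = 0.65050 − 0.0088872 = 0.6416 J
μ_k = W_f/(mg cosθ · L) = 0.6416/(0.1668 × 5.1) = 0.7541

μ_k = 0.75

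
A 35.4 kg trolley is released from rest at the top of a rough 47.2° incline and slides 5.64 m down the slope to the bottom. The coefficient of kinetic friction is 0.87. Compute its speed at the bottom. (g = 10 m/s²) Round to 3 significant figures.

Taking the bottom as reference, mgh = ½mv² + μ_k N L with h = L sinθ, N = mg cosθ:
mgh = mgL sinθ = (35.4)(10)(5.64)sin47.2° = 1464.9 J
W_f = μ_k mg cosθ · L = (0.87)(35.4)(10)cos47.2°·5.64 = 1180 J
½mv² = 1464.9 − 1180 = 284.74 J
v = √(2 × 284.74/35.4) = 4.011 m/s

v = 4.01 m/s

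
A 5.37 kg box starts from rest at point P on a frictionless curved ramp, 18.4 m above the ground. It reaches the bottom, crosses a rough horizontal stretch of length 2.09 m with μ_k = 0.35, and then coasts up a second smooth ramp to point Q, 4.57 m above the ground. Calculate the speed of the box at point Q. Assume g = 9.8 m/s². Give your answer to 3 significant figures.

v = 16.0 m/s

Energy at P: mgh₁ = (5.37)(9.8)(18.4) = 968.32 J
Friction loss: W_f = μ_k mg d = 38.50 J
At Q: ½mv² + mgh₂ = mgh₁ − W_f
½mv² = 968.32 − 38.50 − 240.50 = 689.32 J
v = √(2 × 689.32/5.37) = 16.02 m/s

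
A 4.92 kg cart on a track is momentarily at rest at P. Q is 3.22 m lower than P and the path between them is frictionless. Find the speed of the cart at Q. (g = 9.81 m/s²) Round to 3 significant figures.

v = 7.95 m/s

Energy conservation between the two points: mgh = ½mv²
v = √(2gh) = √(2 × 9.81 × 3.22) = √63.176 = 7.948 m/s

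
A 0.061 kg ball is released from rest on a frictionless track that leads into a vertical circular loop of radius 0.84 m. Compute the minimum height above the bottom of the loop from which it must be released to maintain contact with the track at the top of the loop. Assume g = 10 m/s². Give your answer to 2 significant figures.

At the top, for minimum speed gravity alone supplies the centripetal force: mg = mv_top²/r ⇒ v_top² = gr = 8.400 m²/s²
Energy conservation from release height h to the top (height 2r): mgh = ½mv_top² + mg(2r)
h = v_top²/(2g) + 2r = r/2 + 2r = 5r/2 = 2.100 m

h = 2.1 m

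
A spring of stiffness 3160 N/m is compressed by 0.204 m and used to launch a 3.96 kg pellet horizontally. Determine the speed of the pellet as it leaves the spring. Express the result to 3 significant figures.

v = 5.76 m/s

Conservation of energy: ½kx² = ½mv²
v = x√(k/m) = 0.204 × √(3160/3.96) = 5.763 m/s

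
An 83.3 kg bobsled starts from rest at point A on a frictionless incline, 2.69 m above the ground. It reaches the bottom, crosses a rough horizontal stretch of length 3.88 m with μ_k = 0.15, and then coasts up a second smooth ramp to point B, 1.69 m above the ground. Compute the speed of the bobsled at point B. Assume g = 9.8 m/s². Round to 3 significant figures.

v = 2.86 m/s

Energy at A: mgh₁ = (83.3)(9.8)(2.69) = 2196.0 J
Friction loss: W_f = μ_k mg d = 475.1 J
At B: ½mv² + mgh₂ = mgh₁ − W_f
½mv² = 2196.0 − 475.1 − 1379.6 = 341.23 J
v = √(2 × 341.23/83.3) = 2.862 m/s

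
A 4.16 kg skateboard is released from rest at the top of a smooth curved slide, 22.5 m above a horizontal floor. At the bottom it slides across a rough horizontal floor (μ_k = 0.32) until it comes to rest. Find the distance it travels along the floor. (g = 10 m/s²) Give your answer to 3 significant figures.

Energy bookkeeping (friction removes W_f = μ_k N d):
At rest all PE has been dissipated by friction: mgh = μ_k m g d
d = h/μ_k = 22.5/0.32 = 70.31 m

d = 70.3 m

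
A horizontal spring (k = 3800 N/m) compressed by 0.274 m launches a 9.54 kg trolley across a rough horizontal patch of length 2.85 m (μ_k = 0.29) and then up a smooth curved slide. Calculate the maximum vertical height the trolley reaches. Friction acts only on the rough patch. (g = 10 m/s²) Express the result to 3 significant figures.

Spring energy: E₀ = ½kx² = ½(3800)(0.274)² = 142.64 J
Friction: W_f = μ_k mg d = (0.29)(9.54)(10)(2.85) = 78.85 J
Energy at base of ramp: E = 142.64 − 78.85 = 63.796 J
At max height all remaining energy is PE: mgh = E ⇒ h = E/(mg) = 63.796/(9.54 × 10) = 0.6687 m

h = 0.669 m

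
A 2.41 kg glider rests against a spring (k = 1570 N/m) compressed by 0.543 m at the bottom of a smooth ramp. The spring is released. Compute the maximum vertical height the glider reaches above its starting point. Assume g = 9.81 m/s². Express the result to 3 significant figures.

h = 9.79 m

All spring PE becomes gravitational PE at the highest point: ½kx² = mgh
h = kx²/(2mg) = (1570)(0.543)²/(2 × 2.41 × 9.81) = 9.790 m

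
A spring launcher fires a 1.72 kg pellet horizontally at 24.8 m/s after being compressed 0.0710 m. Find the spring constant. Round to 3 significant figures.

k = 210000 N/m

½kx² = ½mv²
k = mv²/x² = (1.72)(24.8)²/(0.0710)² = 209853 N/m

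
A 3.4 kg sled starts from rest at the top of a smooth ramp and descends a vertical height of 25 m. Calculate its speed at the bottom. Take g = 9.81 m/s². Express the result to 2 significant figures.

By conservation of mechanical energy, mgh = ½mv²
v = √(2gh) = √(2 × 9.81 × 25) = √490.50 = 22.15 m/s

v = 22 m/s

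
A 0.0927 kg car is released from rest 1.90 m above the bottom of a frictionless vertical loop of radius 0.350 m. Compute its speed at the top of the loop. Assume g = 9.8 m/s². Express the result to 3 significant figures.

v = 4.85 m/s

Energy conservation: mgh = ½mv_top² + mg(2r)
v_top² = 2g(h − 2r) = 2(9.8)(1.90 − 0.7000) = 23.52
v_top = 4.850 m/s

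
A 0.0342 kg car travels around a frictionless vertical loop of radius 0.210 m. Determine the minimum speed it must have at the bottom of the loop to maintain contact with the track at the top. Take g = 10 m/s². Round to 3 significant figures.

At the top: mg = mv_top²/r ⇒ v_top² = gr = 2.100 m²/s²
Energy from bottom to top (height 2r): ½mv_bot² = ½mv_top² + mg(2r)
v_bot² = gr + 4gr = 5gr = 10.50
v_bot = √(5gr) = 3.240 m/s

v = 3.24 m/s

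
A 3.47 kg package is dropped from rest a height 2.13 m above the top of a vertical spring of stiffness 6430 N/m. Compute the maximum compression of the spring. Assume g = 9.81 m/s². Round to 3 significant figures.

Let x be the compression. The total drop is H + x, and the package is instantaneously at rest at max compression, so energy conservation gives:
mg(H + x) = ½kx²
½(6430)x² − (3.47)(9.81)x − (3.47)(9.81)(2.13) = 0
3215x² − 34.04x − 72.51 = 0
x = [34.04 + √(1159 + 932436)]/(2 × 3215) = 0.1556 m

x = 0.156 m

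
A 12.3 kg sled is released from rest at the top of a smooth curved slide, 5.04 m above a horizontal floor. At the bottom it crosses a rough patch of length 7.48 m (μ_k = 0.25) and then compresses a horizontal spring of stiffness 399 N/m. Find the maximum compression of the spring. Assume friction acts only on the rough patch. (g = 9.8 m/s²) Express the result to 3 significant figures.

Initial energy: E₁ = mgh = (12.3)(9.8)(5.04) = 607.52 J
Friction removes W_f = μ_k mg d = (0.25)(12.3)(9.8)(7.48) = 225.4 J
Energy reaching the spring: E = 607.52 − 225.4 = 382.11 J
At max compression ½kx² = E ⇒ x = √(2E/k) = √(2 × 382.11/399) = 1.384 m

x = 1.38 m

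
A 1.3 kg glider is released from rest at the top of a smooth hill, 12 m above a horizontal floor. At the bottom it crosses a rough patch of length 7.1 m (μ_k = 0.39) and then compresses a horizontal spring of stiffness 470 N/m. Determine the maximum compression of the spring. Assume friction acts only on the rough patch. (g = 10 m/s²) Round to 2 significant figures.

x = 0.71 m

Initial energy: E₁ = mgh = (1.3)(10)(12) = 156.00 J
Friction removes W_f = μ_k mg d = (0.39)(1.3)(10)(7.1) = 36.00 J
Energy reaching the spring: E = 156.00 − 36.00 = 120.00 J
At max compression ½kx² = E ⇒ x = √(2E/k) = √(2 × 120.00/470) = 0.7146 m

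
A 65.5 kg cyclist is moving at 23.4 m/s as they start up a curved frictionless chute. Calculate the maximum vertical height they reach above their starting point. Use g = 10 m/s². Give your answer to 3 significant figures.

h = 27.4 m

Setting KE at the bottom equal to PE gained: ½mv² = mgh
h = v²/(2g) = 23.4²/(2 × 10) = 27.38 m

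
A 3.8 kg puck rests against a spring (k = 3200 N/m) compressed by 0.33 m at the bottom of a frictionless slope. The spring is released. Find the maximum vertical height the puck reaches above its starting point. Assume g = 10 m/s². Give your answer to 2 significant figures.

Energy conservation from release to the highest point: ½kx² = mgh
h = kx²/(2mg) = (3200)(0.33)²/(2 × 3.8 × 10) = 4.585 m

h = 4.6 m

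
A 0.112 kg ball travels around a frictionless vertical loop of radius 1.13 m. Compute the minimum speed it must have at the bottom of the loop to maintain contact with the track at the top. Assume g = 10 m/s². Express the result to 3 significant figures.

v = 7.52 m/s

At the top: mg = mv_top²/r ⇒ v_top² = gr = 11.30 m²/s²
Energy from bottom to top (height 2r): ½mv_bot² = ½mv_top² + mg(2r)
v_bot² = gr + 4gr = 5gr = 56.50
v_bot = √(5gr) = 7.517 m/s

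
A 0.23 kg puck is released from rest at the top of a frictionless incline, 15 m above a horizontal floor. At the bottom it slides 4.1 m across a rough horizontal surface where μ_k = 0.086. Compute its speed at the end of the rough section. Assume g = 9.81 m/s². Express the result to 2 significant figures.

v = 17 m/s

Energy bookkeeping (friction removes W_f = μ_k N d):
mgh = ½mv² + μ_k m g d
W_f = μ_k mg d = (0.086)(0.23)(9.81)(4.1) = 0.7956 J
½mv² = mgh − W_f = 33.845 − 0.7956 = 33.049 J
v = √(2 × 33.049/0.23) = 16.95 m/s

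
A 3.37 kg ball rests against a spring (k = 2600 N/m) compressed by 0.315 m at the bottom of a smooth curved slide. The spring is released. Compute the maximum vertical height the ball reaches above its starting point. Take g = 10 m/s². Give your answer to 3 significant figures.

h = 3.83 m

Energy conservation from release to the highest point: ½kx² = mgh
h = kx²/(2mg) = (2600)(0.315)²/(2 × 3.37 × 10) = 3.828 m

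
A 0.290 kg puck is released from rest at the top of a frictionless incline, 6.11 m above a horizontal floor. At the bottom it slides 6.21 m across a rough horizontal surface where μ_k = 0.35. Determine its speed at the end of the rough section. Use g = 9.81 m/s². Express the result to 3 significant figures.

Applying the work–energy principle:
mgh = ½mv² + μ_k m g d
W_f = μ_k mg d = (0.35)(0.290)(9.81)(6.21) = 6.183 J
½mv² = mgh − W_f = 17.382 − 6.183 = 11.199 J
v = √(2 × 11.199/0.290) = 8.788 m/s

v = 8.79 m/s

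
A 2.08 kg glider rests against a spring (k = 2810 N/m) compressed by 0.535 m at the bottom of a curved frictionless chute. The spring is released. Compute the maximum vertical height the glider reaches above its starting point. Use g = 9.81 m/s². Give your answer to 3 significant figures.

h = 19.7 m

Energy conservation from release to the highest point: ½kx² = mgh
h = kx²/(2mg) = (2810)(0.535)²/(2 × 2.08 × 9.81) = 19.71 m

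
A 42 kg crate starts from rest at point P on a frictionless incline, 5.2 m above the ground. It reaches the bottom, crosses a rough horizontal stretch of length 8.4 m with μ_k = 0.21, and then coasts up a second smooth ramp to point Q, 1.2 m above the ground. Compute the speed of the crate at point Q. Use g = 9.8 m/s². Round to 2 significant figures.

Energy at P: mgh₁ = (42)(9.8)(5.2) = 2140.3 J
Friction loss: W_f = μ_k mg d = 726.1 J
At Q: ½mv² + mgh₂ = mgh₁ − W_f
½mv² = 2140.3 − 726.1 − 493.92 = 920.34 J
v = √(2 × 920.34/42) = 6.620 m/s

v = 6.6 m/s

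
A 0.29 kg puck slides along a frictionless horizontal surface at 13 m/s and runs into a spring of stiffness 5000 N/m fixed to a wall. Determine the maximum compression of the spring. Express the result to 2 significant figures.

At max compression the puck is momentarily at rest: ½mv² = ½kx²
x = v√(m/k) = 13 × √(0.29/5000) = 0.09901 m

x = 0.099 m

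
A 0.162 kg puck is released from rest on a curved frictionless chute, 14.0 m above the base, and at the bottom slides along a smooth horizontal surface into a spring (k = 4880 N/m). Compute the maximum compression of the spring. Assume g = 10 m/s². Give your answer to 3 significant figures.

At max compression the puck is momentarily at rest: mgh = ½kx²
x = √(2mgh/k) = √(2 × 0.162 × 10 × 14.0 / 4880) = 0.09641 m

x = 0.0964 m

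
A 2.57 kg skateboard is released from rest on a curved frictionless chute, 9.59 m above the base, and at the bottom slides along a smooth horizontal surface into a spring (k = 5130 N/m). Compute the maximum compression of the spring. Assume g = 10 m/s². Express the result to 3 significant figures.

Gravitational PE at the top equals spring PE at max compression: mgh = ½kx²
x = √(2mgh/k) = √(2 × 2.57 × 10 × 9.59 / 5130) = 0.3100 m

x = 0.310 m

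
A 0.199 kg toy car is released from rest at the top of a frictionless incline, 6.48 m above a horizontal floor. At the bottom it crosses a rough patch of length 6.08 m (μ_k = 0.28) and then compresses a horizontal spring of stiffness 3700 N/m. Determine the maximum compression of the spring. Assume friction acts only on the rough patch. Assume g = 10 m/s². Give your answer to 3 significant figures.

Initial energy: E₁ = mgh = (0.199)(10)(6.48) = 12.895 J
Friction removes W_f = μ_k mg d = (0.28)(0.199)(10)(6.08) = 3.388 J
Energy reaching the spring: E = 12.895 − 3.388 = 9.5074 J
At max compression ½kx² = E ⇒ x = √(2E/k) = √(2 × 9.5074/3700) = 0.07169 m

x = 0.0717 m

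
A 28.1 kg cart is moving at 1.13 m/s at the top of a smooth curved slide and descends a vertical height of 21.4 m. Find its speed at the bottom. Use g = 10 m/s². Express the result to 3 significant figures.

v = 20.7 m/s

Equating total energy at the two states: ½mv₀² + mgh = ½mv²
The mass cancels from both sides.
v² = v₀² + 2gh = (1.13)² + 2(10)(21.4) = 429.28
v = √429.28 = 20.72 m/s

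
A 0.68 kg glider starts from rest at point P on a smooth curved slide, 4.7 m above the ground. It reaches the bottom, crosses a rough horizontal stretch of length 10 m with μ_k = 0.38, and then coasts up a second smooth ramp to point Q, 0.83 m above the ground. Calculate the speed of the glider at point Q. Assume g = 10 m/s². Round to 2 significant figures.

Energy at P: mgh₁ = (0.68)(10)(4.7) = 31.960 J
Friction loss: W_f = μ_k mg d = 25.84 J
At Q: ½mv² + mgh₂ = mgh₁ − W_f
½mv² = 31.960 − 25.84 − 5.6440 = 0.47600 J
v = √(2 × 0.47600/0.68) = 1.183 m/s

v = 1.2 m/s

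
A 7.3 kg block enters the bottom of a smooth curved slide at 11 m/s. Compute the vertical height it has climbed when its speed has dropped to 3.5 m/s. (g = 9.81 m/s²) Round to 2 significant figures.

h = 5.5 m

Energy balance between the two points: ½mv₁² = ½mv₂² + mgh
h = (v₁² − v₂²)/(2g) = (11² − 3.5²)/(2 × 9.81) = 5.543 m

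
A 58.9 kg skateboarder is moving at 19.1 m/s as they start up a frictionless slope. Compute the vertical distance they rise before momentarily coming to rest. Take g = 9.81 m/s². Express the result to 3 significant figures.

Setting KE at the bottom equal to PE gained: ½mv² = mgh
h = v²/(2g) = 19.1²/(2 × 9.81) = 18.59 m

h = 18.6 m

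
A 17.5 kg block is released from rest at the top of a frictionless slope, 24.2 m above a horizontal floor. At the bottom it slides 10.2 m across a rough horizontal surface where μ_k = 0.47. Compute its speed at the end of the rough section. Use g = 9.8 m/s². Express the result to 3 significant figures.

Energy at the top = energy at the end + work done against friction:
mgh = ½mv² + μ_k m g d
W_f = μ_k mg d = (0.47)(17.5)(9.8)(10.2) = 822.2 J
½mv² = mgh − W_f = 4150.3 − 822.2 = 3328.1 J
v = √(2 × 3328.1/17.5) = 19.50 m/s

v = 19.5 m/s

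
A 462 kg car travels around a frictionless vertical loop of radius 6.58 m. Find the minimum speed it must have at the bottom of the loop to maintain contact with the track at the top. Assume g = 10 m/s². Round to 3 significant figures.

At the top: mg = mv_top²/r ⇒ v_top² = gr = 65.80 m²/s²
Energy from bottom to top (height 2r): ½mv_bot² = ½mv_top² + mg(2r)
v_bot² = gr + 4gr = 5gr = 329.0
v_bot = √(5gr) = 18.14 m/s

v = 18.1 m/s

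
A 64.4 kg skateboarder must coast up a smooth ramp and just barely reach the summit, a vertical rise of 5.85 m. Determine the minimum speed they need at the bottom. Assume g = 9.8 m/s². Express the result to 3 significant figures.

v = 10.7 m/s

At the top they are momentarily at rest, so all KE converts to PE: ½mv² = mgh
v = √(2gh) = √(2 × 9.8 × 5.85) = 10.71 m/s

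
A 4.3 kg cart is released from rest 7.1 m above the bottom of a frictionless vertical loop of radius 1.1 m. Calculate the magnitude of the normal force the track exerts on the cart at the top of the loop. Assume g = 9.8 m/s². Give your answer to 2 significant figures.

N = 330 N

Energy from release to top (height 2r): mgh = ½mv_top² + mg(2r)
v_top² = 2g(h − 2r) = 2(9.8)(7.1 − 2.200) = 96.040 m²/s²
At the top, both N and weight point toward the centre: N + mg = mv_top²/r
N = m(v_top²/r − g) = 4.3(96.040/1.1 − 9.8) = 333.3 N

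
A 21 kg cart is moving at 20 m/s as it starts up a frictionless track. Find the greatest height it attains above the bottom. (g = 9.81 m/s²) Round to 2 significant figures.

Setting KE at the bottom equal to PE gained: ½mv² = mgh
h = v²/(2g) = 20²/(2 × 9.81) = 20.39 m

h = 20 m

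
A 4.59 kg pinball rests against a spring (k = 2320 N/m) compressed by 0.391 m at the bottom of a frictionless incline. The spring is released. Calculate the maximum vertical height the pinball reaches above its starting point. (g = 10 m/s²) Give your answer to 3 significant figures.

h = 3.86 m

All spring PE becomes gravitational PE at the highest point: ½kx² = mgh
h = kx²/(2mg) = (2320)(0.391)²/(2 × 4.59 × 10) = 3.864 m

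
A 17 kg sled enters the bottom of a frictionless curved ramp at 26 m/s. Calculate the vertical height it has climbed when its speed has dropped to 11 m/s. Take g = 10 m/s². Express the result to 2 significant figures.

Energy balance between the two points: ½mv₁² = ½mv₂² + mgh
h = (v₁² − v₂²)/(2g) = (26² − 11²)/(2 × 10) = 27.75 m

h = 28 m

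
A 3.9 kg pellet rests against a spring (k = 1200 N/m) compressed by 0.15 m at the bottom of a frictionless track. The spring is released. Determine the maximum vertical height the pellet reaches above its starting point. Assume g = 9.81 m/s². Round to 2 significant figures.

h = 0.35 m

At maximum height the pellet is at rest, so ½kx² = mgh
h = kx²/(2mg) = (1200)(0.15)²/(2 × 3.9 × 9.81) = 0.3529 m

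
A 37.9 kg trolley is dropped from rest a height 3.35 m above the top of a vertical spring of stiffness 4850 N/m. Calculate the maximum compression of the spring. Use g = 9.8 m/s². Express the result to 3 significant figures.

x = 0.797 m

Measuring PE from the top of the relaxed spring, at max compression the trolley has dropped H + x with zero KE, so:
mg(H + x) = ½kx²
½(4850)x² − (37.9)(9.8)x − (37.9)(9.8)(3.35) = 0
2425x² − 371.4x − 1244 = 0
x = [371.4 + √(137953 + 1.2069e+07)]/(2 × 2425) = 0.7970 m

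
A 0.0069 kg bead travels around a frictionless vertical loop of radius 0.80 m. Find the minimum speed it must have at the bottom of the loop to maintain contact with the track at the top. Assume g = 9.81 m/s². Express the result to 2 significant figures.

v = 6.3 m/s

At the top: mg = mv_top²/r ⇒ v_top² = gr = 7.848 m²/s²
Energy from bottom to top (height 2r): ½mv_bot² = ½mv_top² + mg(2r)
v_bot² = gr + 4gr = 5gr = 39.24
v_bot = √(5gr) = 6.264 m/s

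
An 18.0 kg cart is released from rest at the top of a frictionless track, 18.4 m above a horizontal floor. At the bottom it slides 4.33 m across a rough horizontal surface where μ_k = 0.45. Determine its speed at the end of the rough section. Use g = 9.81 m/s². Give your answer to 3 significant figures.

v = 18.0 m/s

Energy bookkeeping (friction removes W_f = μ_k N d):
mgh = ½mv² + μ_k m g d
W_f = μ_k mg d = (0.45)(18.0)(9.81)(4.33) = 344.1 J
½mv² = mgh − W_f = 3249.1 − 344.1 = 2905.0 J
v = √(2 × 2905.0/18.0) = 17.97 m/s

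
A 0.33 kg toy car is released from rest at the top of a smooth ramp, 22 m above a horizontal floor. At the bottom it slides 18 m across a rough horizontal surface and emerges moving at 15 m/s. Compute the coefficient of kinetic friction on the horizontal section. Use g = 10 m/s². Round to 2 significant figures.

Energy at the top = energy at the end + work done against friction:
mgh = ½mv² + μ_k m g d
mgh = 72.600 J; ½mv² = 37.125 J
W_f = 72.600 − 37.125 = 35.48 J
μ_k = W_f/(mg·d) = 35.48/(3.300 × 18) = 0.5972

μ_k = 0.60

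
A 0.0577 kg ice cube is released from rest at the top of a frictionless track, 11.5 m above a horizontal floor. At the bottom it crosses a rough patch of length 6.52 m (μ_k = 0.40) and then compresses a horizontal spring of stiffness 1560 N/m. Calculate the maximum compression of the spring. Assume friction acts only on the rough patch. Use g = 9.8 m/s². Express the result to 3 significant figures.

x = 0.0803 m

Initial energy: E₁ = mgh = (0.0577)(9.8)(11.5) = 6.5028 J
Friction removes W_f = μ_k mg d = (0.40)(0.0577)(9.8)(6.52) = 1.475 J
Energy reaching the spring: E = 6.5028 − 1.475 = 5.0281 J
At max compression ½kx² = E ⇒ x = √(2E/k) = √(2 × 5.0281/1560) = 0.08029 m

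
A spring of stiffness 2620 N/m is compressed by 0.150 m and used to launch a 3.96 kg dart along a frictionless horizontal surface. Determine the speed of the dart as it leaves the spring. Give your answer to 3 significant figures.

v = 3.86 m/s

The dart leaves the spring when the spring is at natural length, so ½kx² = ½mv²
v = x√(k/m) = 0.150 × √(2620/3.96) = 3.858 m/s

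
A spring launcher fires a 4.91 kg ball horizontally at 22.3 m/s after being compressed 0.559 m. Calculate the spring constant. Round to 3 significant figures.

Energy stored in the spring equals the launch KE: ½kx² = ½mv²
k = mv²/x² = (4.91)(22.3)²/(0.559)² = 7814 N/m

k = 7810 N/m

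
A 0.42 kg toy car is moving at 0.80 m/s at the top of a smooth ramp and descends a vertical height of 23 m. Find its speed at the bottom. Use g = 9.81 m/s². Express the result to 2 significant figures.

Mechanical energy is conserved (no friction): ½mv₀² + mgh = ½mv²
v² = v₀² + 2gh = (0.80)² + 2(9.81)(23) = 451.90
v = √451.90 = 21.26 m/s

v = 21 m/s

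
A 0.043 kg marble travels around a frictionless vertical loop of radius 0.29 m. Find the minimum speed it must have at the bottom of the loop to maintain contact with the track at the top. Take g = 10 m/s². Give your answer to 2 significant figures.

v = 3.8 m/s

At the top: mg = mv_top²/r ⇒ v_top² = gr = 2.900 m²/s²
Energy from bottom to top (height 2r): ½mv_bot² = ½mv_top² + mg(2r)
v_bot² = gr + 4gr = 5gr = 14.50
v_bot = √(5gr) = 3.808 m/s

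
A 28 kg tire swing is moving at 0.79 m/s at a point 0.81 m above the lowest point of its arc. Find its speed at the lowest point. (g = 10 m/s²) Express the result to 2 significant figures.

By conservation of mechanical energy, ½mv₀² + mgh = ½mv²
v² = v₀² + 2gh = (0.79)² + 2(10)(0.81) = 16.824
v = √16.824 = 4.102 m/s

v = 4.1 m/s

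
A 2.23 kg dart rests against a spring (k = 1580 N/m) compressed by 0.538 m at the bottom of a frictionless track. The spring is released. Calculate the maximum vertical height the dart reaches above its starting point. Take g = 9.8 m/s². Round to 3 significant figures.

Energy conservation from release to the highest point: ½kx² = mgh
h = kx²/(2mg) = (1580)(0.538)²/(2 × 2.23 × 9.8) = 10.46 m

h = 10.5 m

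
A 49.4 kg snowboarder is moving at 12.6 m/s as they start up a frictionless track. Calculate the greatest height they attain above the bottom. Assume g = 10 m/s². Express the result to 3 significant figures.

h = 7.94 m

By energy conservation, ½mv² = mgh
h = v²/(2g) = 12.6²/(2 × 10) = 7.938 m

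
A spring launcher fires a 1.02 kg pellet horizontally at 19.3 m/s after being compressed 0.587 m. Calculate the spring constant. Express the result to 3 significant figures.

k = 1100 N/m

½kx² = ½mv²
k = mv²/x² = (1.02)(19.3)²/(0.587)² = 1103 N/m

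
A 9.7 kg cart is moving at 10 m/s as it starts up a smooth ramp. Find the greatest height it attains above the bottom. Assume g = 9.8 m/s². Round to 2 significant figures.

h = 5.1 m

Setting KE at the bottom equal to PE gained: ½mv² = mgh
h = v²/(2g) = 10²/(2 × 9.8) = 5.102 m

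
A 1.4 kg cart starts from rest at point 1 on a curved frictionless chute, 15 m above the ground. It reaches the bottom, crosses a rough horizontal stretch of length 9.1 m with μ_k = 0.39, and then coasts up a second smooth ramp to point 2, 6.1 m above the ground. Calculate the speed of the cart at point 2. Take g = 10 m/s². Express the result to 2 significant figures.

v = 10 m/s

Energy at 1: mgh₁ = (1.4)(10)(15) = 210.00 J
Friction loss: W_f = μ_k mg d = 49.69 J
At 2: ½mv² + mgh₂ = mgh₁ − W_f
½mv² = 210.00 − 49.69 − 85.400 = 74.914 J
v = √(2 × 74.914/1.4) = 10.35 m/s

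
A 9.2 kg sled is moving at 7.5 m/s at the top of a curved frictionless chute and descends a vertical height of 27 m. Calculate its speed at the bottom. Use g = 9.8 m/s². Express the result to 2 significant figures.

v = 24 m/s

Energy conservation between the two points: ½mv₀² + mgh = ½mv²
The mass cancels from both sides.
v² = v₀² + 2gh = (7.5)² + 2(9.8)(27) = 585.45
v = √585.45 = 24.20 m/s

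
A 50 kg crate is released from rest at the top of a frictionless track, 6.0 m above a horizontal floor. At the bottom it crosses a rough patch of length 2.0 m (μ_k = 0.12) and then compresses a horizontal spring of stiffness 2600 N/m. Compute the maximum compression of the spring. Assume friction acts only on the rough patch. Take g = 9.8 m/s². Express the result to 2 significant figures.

x = 1.5 m

Initial energy: E₁ = mgh = (50)(9.8)(6.0) = 2940.0 J
Friction removes W_f = μ_k mg d = (0.12)(50)(9.8)(2.0) = 117.6 J
Energy reaching the spring: E = 2940.0 − 117.6 = 2822.4 J
At max compression ½kx² = E ⇒ x = √(2E/k) = √(2 × 2822.4/2600) = 1.473 m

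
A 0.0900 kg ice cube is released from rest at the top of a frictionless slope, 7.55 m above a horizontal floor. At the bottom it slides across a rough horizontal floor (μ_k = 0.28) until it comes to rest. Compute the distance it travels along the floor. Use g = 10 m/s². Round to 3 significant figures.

d = 27.0 m

Energy at the top = energy at the end + work done against friction:
At rest all PE has been dissipated by friction: mgh = μ_k m g d
d = h/μ_k = 7.55/0.28 = 26.96 m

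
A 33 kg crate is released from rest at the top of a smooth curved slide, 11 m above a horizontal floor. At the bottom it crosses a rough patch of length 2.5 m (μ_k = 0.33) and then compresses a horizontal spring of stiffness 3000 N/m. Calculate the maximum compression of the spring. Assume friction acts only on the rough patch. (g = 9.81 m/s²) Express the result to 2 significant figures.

x = 1.5 m

Initial energy: E₁ = mgh = (33)(9.81)(11) = 3561.0 J
Friction removes W_f = μ_k mg d = (0.33)(33)(9.81)(2.5) = 267.1 J
Energy reaching the spring: E = 3561.0 − 267.1 = 3294.0 J
At max compression ½kx² = E ⇒ x = √(2E/k) = √(2 × 3294.0/3000) = 1.482 m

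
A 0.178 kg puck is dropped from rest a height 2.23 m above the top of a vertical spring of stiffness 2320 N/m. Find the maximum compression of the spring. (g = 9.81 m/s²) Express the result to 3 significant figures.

Take the reference level at the top of the uncompressed spring. At max compression the puck has fallen H + x and is momentarily at rest:
mg(H + x) = ½kx²
½(2320)x² − (0.178)(9.81)x − (0.178)(9.81)(2.23) = 0
1160x² − 1.746x − 3.894 = 0
x = [1.746 + √(3.049 + 18068)]/(2 × 1160) = 0.05870 m

x = 0.0587 m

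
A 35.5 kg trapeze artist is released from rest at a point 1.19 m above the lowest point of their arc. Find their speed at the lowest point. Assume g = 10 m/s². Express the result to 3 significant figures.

Mechanical energy is conserved (no friction): mgh = ½mv²
v = √(2gh) = √(2 × 10 × 1.19) = √23.800 = 4.879 m/s

v = 4.88 m/s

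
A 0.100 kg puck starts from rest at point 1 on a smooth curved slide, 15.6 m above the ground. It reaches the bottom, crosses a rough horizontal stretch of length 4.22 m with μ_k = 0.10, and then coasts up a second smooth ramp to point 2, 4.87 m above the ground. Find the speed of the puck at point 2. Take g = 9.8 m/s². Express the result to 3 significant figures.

Energy at 1: mgh₁ = (0.100)(9.8)(15.6) = 15.288 J
Friction loss: W_f = μ_k mg d = 0.4136 J
At 2: ½mv² + mgh₂ = mgh₁ − W_f
½mv² = 15.288 − 0.4136 − 4.7726 = 10.102 J
v = √(2 × 10.102/0.100) = 14.21 m/s

v = 14.2 m/s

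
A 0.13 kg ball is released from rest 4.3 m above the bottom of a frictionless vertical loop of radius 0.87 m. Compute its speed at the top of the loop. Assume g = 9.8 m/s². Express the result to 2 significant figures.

v = 7.1 m/s

Energy conservation: mgh = ½mv_top² + mg(2r)
v_top² = 2g(h − 2r) = 2(9.8)(4.3 − 1.740) = 50.18
v_top = 7.084 m/s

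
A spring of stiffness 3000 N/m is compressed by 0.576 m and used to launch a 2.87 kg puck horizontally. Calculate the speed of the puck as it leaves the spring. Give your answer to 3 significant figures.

Conservation of energy: ½kx² = ½mv²
v = x√(k/m) = 0.576 × √(3000/2.87) = 18.62 m/s

v = 18.6 m/s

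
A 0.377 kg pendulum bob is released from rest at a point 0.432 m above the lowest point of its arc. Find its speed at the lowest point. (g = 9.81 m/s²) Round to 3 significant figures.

v = 2.91 m/s

Equating total energy at the two states: mgh = ½mv²
v = √(2gh) = √(2 × 9.81 × 0.432) = √8.4758 = 2.911 m/s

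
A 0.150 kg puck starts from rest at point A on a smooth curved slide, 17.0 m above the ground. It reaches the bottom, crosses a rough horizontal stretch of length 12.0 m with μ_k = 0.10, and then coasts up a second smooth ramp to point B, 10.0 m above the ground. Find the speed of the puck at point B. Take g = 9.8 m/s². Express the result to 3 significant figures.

v = 10.7 m/s

Energy at A: mgh₁ = (0.150)(9.8)(17.0) = 24.990 J
Friction loss: W_f = μ_k mg d = 1.764 J
At B: ½mv² + mgh₂ = mgh₁ − W_f
½mv² = 24.990 − 1.764 − 14.700 = 8.5260 J
v = √(2 × 8.5260/0.150) = 10.66 m/s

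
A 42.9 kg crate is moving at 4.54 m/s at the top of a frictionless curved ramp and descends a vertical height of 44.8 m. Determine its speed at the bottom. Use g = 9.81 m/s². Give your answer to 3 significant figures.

v = 30.0 m/s

By conservation of mechanical energy, ½mv₀² + mgh = ½mv²
The mass cancels from both sides.
v² = v₀² + 2gh = (4.54)² + 2(9.81)(44.8) = 899.59
v = √899.59 = 29.99 m/s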